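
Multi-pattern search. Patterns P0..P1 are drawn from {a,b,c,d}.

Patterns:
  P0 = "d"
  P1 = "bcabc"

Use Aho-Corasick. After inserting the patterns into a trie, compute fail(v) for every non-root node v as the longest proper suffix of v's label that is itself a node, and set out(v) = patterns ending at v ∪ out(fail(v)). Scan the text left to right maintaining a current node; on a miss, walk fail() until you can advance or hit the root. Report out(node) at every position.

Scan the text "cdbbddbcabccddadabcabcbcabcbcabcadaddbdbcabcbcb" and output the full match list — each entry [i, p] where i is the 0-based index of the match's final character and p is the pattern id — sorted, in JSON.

Build automaton:
Trie (insert patterns):
  n0 'ε': b→2 d→1
  n1 'd': ·  [P0 ends]
  n2 'b': c→3
  n3 'bc': a→4
  n4 'bca': b→5
  n5 'bcab': c→6
  n6 'bcabc': ·  [P1 ends]

Failure links (BFS by depth):
  n1('d'): parent n0 fail=0; on 'd' 0 → fail=0;  out {0}∪∅={0}
  n2('b'): parent n0 fail=0; on 'b' 0 → fail=0;  out ∅∪∅=∅
  n3('bc'): parent n2 fail=0; on 'c' 0 → fail=0;  out ∅∪∅=∅
  n4('bca'): parent n3 fail=0; on 'a' 0 → fail=0;  out ∅∪∅=∅
  n5('bcab'): parent n4 fail=0; on 'b' 0 → fail=2;  out ∅∪∅=∅
  n6('bcabc'): parent n5 fail=2; on 'c' 2 → fail=3;  out {1}∪∅={1}

Text stream:
[0] read 'c'  n0⇒n0
[1] read 'd'  n0⇒n1  emit P0@[1:1]
[2] read 'b'  n1⇒n2 (fail-walked)
[3] read 'b'  n2⇒n2 (fail-walked)
[4] read 'd'  n2⇒n1 (fail-walked)  emit P0@[4:4]
[5] read 'd'  n1⇒n1 (fail-walked)  emit P0@[5:5]
[6] read 'b'  n1⇒n2 (fail-walked)
[7] read 'c'  n2⇒n3
[8] read 'a'  n3⇒n4
[9] read 'b'  n4⇒n5
[10] read 'c'  n5⇒n6  emit P1@[6:10]
[11] read 'c'  n6⇒n0 (fail-walked)
[12] read 'd'  n0⇒n1  emit P0@[12:12]
[13] read 'd'  n1⇒n1 (fail-walked)  emit P0@[13:13]
[14] read 'a'  n1⇒n0 (fail-walked)
[15] read 'd'  n0⇒n1  emit P0@[15:15]
[16] read 'a'  n1⇒n0 (fail-walked)
[17] read 'b'  n0⇒n2
[18] read 'c'  n2⇒n3
[19] read 'a'  n3⇒n4
[20] read 'b'  n4⇒n5
[21] read 'c'  n5⇒n6  emit P1@[17:21]
[22] read 'b'  n6⇒n2 (fail-walked)
[23] read 'c'  n2⇒n3
[24] read 'a'  n3⇒n4
[25] read 'b'  n4⇒n5
[26] read 'c'  n5⇒n6  emit P1@[22:26]
[27] read 'b'  n6⇒n2 (fail-walked)
[28] read 'c'  n2⇒n3
[29] read 'a'  n3⇒n4
[30] read 'b'  n4⇒n5
[31] read 'c'  n5⇒n6  emit P1@[27:31]
[32] read 'a'  n6⇒n4 (fail-walked)
[33] read 'd'  n4⇒n1 (fail-walked)  emit P0@[33:33]
[34] read 'a'  n1⇒n0 (fail-walked)
[35] read 'd'  n0⇒n1  emit P0@[35:35]
[36] read 'd'  n1⇒n1 (fail-walked)  emit P0@[36:36]
[37] read 'b'  n1⇒n2 (fail-walked)
[38] read 'd'  n2⇒n1 (fail-walked)  emit P0@[38:38]
[39] read 'b'  n1⇒n2 (fail-walked)
[40] read 'c'  n2⇒n3
[41] read 'a'  n3⇒n4
[42] read 'b'  n4⇒n5
[43] read 'c'  n5⇒n6  emit P1@[39:43]
[44] read 'b'  n6⇒n2 (fail-walked)
[45] read 'c'  n2⇒n3
[46] read 'b'  n3⇒n2 (fail-walked)

Result: [[1,0],[4,0],[5,0],[10,1],[12,0],[13,0],[15,0],[21,1],[26,1],[31,1],[33,0],[35,0],[36,0],[38,0],[43,1]]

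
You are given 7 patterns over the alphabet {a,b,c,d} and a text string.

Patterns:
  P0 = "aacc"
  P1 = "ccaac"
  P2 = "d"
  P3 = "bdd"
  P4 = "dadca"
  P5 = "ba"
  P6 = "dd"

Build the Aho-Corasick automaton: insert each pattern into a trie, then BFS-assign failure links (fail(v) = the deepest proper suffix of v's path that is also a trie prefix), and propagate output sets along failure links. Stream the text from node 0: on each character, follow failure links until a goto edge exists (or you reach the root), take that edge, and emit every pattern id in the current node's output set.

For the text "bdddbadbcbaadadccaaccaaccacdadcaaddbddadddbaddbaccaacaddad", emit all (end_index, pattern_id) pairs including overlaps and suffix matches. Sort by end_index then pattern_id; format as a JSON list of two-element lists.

Construct AC machine:
Trie nodes:
  n0 'ε': a→1 b→11 c→5 d→10
  n1 'a': a→2
  n2 'aa': c→3
  n3 'aac': c→4
  n4 'aacc': ·  [P0 ends]
  n5 'c': c→6
  n6 'cc': a→7
  n7 'cca': a→8
  n8 'ccaa': c→9
  n9 'ccaac': ·  [P1 ends]
  n10 'd': a→14 d→19  [P2 ends]
  n11 'b': a→18 d→12
  n12 'bd': d→13
  n13 'bdd': ·  [P3 ends]
  n14 'da': d→15
  n15 'dad': c→16
  n16 'dadc': a→17
  n17 'dadca': ·  [P4 ends]
  n18 'ba': ·  [P5 ends]
  n19 'dd': ·  [P6 ends]

BFS fail/out derivation:
  fail(1) 'a': from fail(0)=0 chase 'a': 0 ⇒ 0;  out=∅∪out(0)=∅
  fail(5) 'c': from fail(0)=0 chase 'c': 0 ⇒ 0;  out=∅∪out(0)=∅
  fail(10) 'd': from fail(0)=0 chase 'd': 0 ⇒ 0;  out={2}∪out(0)={2}
  fail(11) 'b': from fail(0)=0 chase 'b': 0 ⇒ 0;  out=∅∪out(0)=∅
  fail(2) 'aa': from fail(1)=0 chase 'a': 0 ⇒ 1;  out=∅∪out(1)=∅
  fail(6) 'cc': from fail(5)=0 chase 'c': 0 ⇒ 5;  out=∅∪out(5)=∅
  fail(12) 'bd': from fail(11)=0 chase 'd': 0 ⇒ 10;  out=∅∪out(10)={2}
  fail(14) 'da': from fail(10)=0 chase 'a': 0 ⇒ 1;  out=∅∪out(1)=∅
  fail(18) 'ba': from fail(11)=0 chase 'a': 0 ⇒ 1;  out={5}∪out(1)={5}
  fail(19) 'dd': from fail(10)=0 chase 'd': 0 ⇒ 10;  out={6}∪out(10)={2,6}
  fail(3) 'aac': from fail(2)=1 chase 'c': 1→0 ⇒ 5;  out=∅∪out(5)=∅
  fail(7) 'cca': from fail(6)=5 chase 'a': 5→0 ⇒ 1;  out=∅∪out(1)=∅
  fail(13) 'bdd': from fail(12)=10 chase 'd': 10 ⇒ 19;  out={3}∪out(19)={2,3,6}
  fail(15) 'dad': from fail(14)=1 chase 'd': 1→0 ⇒ 10;  out=∅∪out(10)={2}
  fail(4) 'aacc': from fail(3)=5 chase 'c': 5 ⇒ 6;  out={0}∪out(6)={0}
  fail(8) 'ccaa': from fail(7)=1 chase 'a': 1 ⇒ 2;  out=∅∪out(2)=∅
  fail(16) 'dadc': from fail(15)=10 chase 'c': 10→0 ⇒ 5;  out=∅∪out(5)=∅
  fail(9) 'ccaac': from fail(8)=2 chase 'c': 2 ⇒ 3;  out={1}∪out(3)={1}
  fail(17) 'dadca': from fail(16)=5 chase 'a': 5→0 ⇒ 1;  out={4}∪out(1)={4}

Run:
pos 0 'b': at 11
pos 1 'd': at 12  ** P2@[1:1]
pos 2 'd': at 13  ** P2@[2:2],P3@[0:2],P6@[1:2]
pos 3 'd': at 19 ·f  ** P2@[3:3],P6@[2:3]
pos 4 'b': at 11 ·f
pos 5 'a': at 18  ** P5@[4:5]
pos 6 'd': at 10 ·f  ** P2@[6:6]
pos 7 'b': at 11 ·f
pos 8 'c': at 5 ·f
pos 9 'b': at 11 ·f
pos 10 'a': at 18  ** P5@[9:10]
pos 11 'a': at 2 ·f
pos 12 'd': at 10 ·f  ** P2@[12:12]
pos 13 'a': at 14
pos 14 'd': at 15  ** P2@[14:14]
pos 15 'c': at 16
pos 16 'c': at 6 ·f
pos 17 'a': at 7
pos 18 'a': at 8
pos 19 'c': at 9  ** P1@[15:19]
pos 20 'c': at 4 ·f  ** P0@[17:20]
pos 21 'a': at 7 ·f
pos 22 'a': at 8
pos 23 'c': at 9  ** P1@[19:23]
pos 24 'c': at 4 ·f  ** P0@[21:24]
pos 25 'a': at 7 ·f
pos 26 'c': at 5 ·f
pos 27 'd': at 10 ·f  ** P2@[27:27]
pos 28 'a': at 14
pos 29 'd': at 15  ** P2@[29:29]
pos 30 'c': at 16
pos 31 'a': at 17  ** P4@[27:31]
pos 32 'a': at 2 ·f
pos 33 'd': at 10 ·f  ** P2@[33:33]
pos 34 'd': at 19  ** P2@[34:34],P6@[33:34]
pos 35 'b': at 11 ·f
pos 36 'd': at 12  ** P2@[36:36]
pos 37 'd': at 13  ** P2@[37:37],P3@[35:37],P6@[36:37]
pos 38 'a': at 14 ·f
pos 39 'd': at 15  ** P2@[39:39]
pos 40 'd': at 19 ·f  ** P2@[40:40],P6@[39:40]
pos 41 'd': at 19 ·f  ** P2@[41:41],P6@[40:41]
pos 42 'b': at 11 ·f
pos 43 'a': at 18  ** P5@[42:43]
pos 44 'd': at 10 ·f  ** P2@[44:44]
pos 45 'd': at 19  ** P2@[45:45],P6@[44:45]
pos 46 'b': at 11 ·f
pos 47 'a': at 18  ** P5@[46:47]
pos 48 'c': at 5 ·f
pos 49 'c': at 6
pos 50 'a': at 7
pos 51 'a': at 8
pos 52 'c': at 9  ** P1@[48:52]
pos 53 'a': at 1 ·f
pos 54 'd': at 10 ·f  ** P2@[54:54]
pos 55 'd': at 19  ** P2@[55:55],P6@[54:55]
pos 56 'a': at 14 ·f
pos 57 'd': at 15  ** P2@[57:57]

Result: [[1,2],[2,2],[2,3],[2,6],[3,2],[3,6],[5,5],[6,2],[10,5],[12,2],[14,2],[19,1],[20,0],[23,1],[24,0],[27,2],[29,2],[31,4],[33,2],[34,2],[34,6],[36,2],[37,2],[37,3],[37,6],[39,2],[40,2],[40,6],[41,2],[41,6],[43,5],[44,2],[45,2],[45,6],[47,5],[52,1],[54,2],[55,2],[55,6],[57,2]]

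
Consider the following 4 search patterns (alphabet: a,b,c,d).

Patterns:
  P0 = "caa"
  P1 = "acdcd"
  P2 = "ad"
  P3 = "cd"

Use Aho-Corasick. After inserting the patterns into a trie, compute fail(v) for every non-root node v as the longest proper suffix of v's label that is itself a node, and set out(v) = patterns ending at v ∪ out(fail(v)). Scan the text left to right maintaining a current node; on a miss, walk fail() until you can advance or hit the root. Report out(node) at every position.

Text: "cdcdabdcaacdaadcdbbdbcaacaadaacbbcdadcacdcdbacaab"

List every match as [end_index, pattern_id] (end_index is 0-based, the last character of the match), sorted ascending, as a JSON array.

Construct AC machine:
Trie (insert patterns):
  n0 'ε': a→4 c→1
  n1 'c': a→2 d→10
  n2 'ca': a→3
  n3 'caa': ·  ←P0
  n4 'a': c→5 d→9
  n5 'ac': d→6
  n6 'acd': c→7
  n7 'acdc': d→8
  n8 'acdcd': ·  ←P1
  n9 'ad': ·  ←P2
  n10 'cd': ·  ←P3

Failure links (BFS by depth):
  n1('c'): parent n0 fail=0; on 'c' 0 → fail=0;  out ∅∪∅=∅
  n4('a'): parent n0 fail=0; on 'a' 0 → fail=0;  out ∅∪∅=∅
  n2('ca'): parent n1 fail=0; on 'a' 0 → fail=4;  out ∅∪∅=∅
  n5('ac'): parent n4 fail=0; on 'c' 0 → fail=1;  out ∅∪∅=∅
  n9('ad'): parent n4 fail=0; on 'd' 0 → fail=0;  out {2}∪∅={2}
  n10('cd'): parent n1 fail=0; on 'd' 0 → fail=0;  out {3}∪∅={3}
  n3('caa'): parent n2 fail=4; on 'a' 4→0 → fail=4;  out {0}∪∅={0}
  n6('acd'): parent n5 fail=1; on 'd' 1 → fail=10;  out ∅∪{3}={3}
  n7('acdc'): parent n6 fail=10; on 'c' 10→0 → fail=1;  out ∅∪∅=∅
  n8('acdcd'): parent n7 fail=1; on 'd' 1 → fail=10;  out {1}∪{3}={1,3}

Run:
i=0 'c': node 0→1
i=1 'd': node 1→10  ** P3@[0:1]
i=2 'c': node 10→1 (via fail)
i=3 'd': node 1→10  ** P3@[2:3]
i=4 'a': node 10→4 (via fail)
i=5 'b': node 4→0 (via fail)
i=6 'd': node 0→0
i=7 'c': node 0→1
i=8 'a': node 1→2
i=9 'a': node 2→3  ** P0@[7:9]
i=10 'c': node 3→5 (via fail)
i=11 'd': node 5→6  ** P3@[10:11]
i=12 'a': node 6→4 (via fail)
i=13 'a': node 4→4 (via fail)
i=14 'd': node 4→9  ** P2@[13:14]
i=15 'c': node 9→1 (via fail)
i=16 'd': node 1→10  ** P3@[15:16]
i=17 'b': node 10→0 (via fail)
i=18 'b': node 0→0
i=19 'd': node 0→0
i=20 'b': node 0→0
i=21 'c': node 0→1
i=22 'a': node 1→2
i=23 'a': node 2→3  ** P0@[21:23]
i=24 'c': node 3→5 (via fail)
i=25 'a': node 5→2 (via fail)
i=26 'a': node 2→3  ** P0@[24:26]
i=27 'd': node 3→9 (via fail)  ** P2@[26:27]
i=28 'a': node 9→4 (via fail)
i=29 'a': node 4→4 (via fail)
i=30 'c': node 4→5
i=31 'b': node 5→0 (via fail)
i=32 'b': node 0→0
i=33 'c': node 0→1
i=34 'd': node 1→10  ** P3@[33:34]
i=35 'a': node 10→4 (via fail)
i=36 'd': node 4→9  ** P2@[35:36]
i=37 'c': node 9→1 (via fail)
i=38 'a': node 1→2
i=39 'c': node 2→5 (via fail)
i=40 'd': node 5→6  ** P3@[39:40]
i=41 'c': node 6→7
i=42 'd': node 7→8  ** P1@[38:42],P3@[41:42]
i=43 'b': node 8→0 (via fail)
i=44 'a': node 0→4
i=45 'c': node 4→5
i=46 'a': node 5→2 (via fail)
i=47 'a': node 2→3  ** P0@[45:47]
i=48 'b': node 3→0 (via fail)

All matches (sorted): [[1,3],[3,3],[9,0],[11,3],[14,2],[16,3],[23,0],[26,0],[27,2],[34,3],[36,2],[40,3],[42,1],[42,3],[47,0]]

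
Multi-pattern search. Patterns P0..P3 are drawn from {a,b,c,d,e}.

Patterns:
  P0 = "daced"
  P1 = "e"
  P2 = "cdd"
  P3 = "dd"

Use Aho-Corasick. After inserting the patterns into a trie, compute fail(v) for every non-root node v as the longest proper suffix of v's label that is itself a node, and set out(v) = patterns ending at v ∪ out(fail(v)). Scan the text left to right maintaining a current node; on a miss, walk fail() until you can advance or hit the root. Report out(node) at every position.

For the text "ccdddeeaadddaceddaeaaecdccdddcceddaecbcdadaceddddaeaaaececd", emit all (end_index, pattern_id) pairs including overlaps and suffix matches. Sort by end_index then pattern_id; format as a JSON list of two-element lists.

Construct AC machine:
Trie nodes:
  0='ε' goto c→7 d→1 e→6
  1='d' goto a→2 d→10
  2='da' goto c→3
  3='dac' goto e→4
  4='dace' goto d→5
  5='daced' goto ·  ←P0
  6='e' goto ·  ←P1
  7='c' goto d→8
  8='cd' goto d→9
  9='cdd' goto ·  ←P2
  10='dd' goto ·  ←P3

BFS fail/out derivation:
  fail(1) 'd': from fail(0)=0 chase 'd': 0 ⇒ 0;  out=∅∪out(0)=∅
  fail(6) 'e': from fail(0)=0 chase 'e': 0 ⇒ 0;  out={1}∪out(0)={1}
  fail(7) 'c': from fail(0)=0 chase 'c': 0 ⇒ 0;  out=∅∪out(0)=∅
  fail(2) 'da': from fail(1)=0 chase 'a': 0 ⇒ 0;  out=∅∪out(0)=∅
  fail(8) 'cd': from fail(7)=0 chase 'd': 0 ⇒ 1;  out=∅∪out(1)=∅
  fail(10) 'dd': from fail(1)=0 chase 'd': 0 ⇒ 1;  out={3}∪out(1)={3}
  fail(3) 'dac': from fail(2)=0 chase 'c': 0 ⇒ 7;  out=∅∪out(7)=∅
  fail(9) 'cdd': from fail(8)=1 chase 'd': 1 ⇒ 10;  out={2}∪out(10)={2,3}
  fail(4) 'dace': from fail(3)=7 chase 'e': 7→0 ⇒ 6;  out=∅∪out(6)={1}
  fail(5) 'daced': from fail(4)=6 chase 'd': 6→0 ⇒ 1;  out={0}∪out(1)={0}

Run:
i=0 'c': node 0→7
i=1 'c': node 7→7 ·f
i=2 'd': node 7→8
i=3 'd': node 8→9  emit P2@[1:3],P3@[2:3]
i=4 'd': node 9→10 ·f  emit P3@[3:4]
i=5 'e': node 10→6 ·f  emit P1@[5:5]
i=6 'e': node 6→6 ·f  emit P1@[6:6]
i=7 'a': node 6→0 ·f
i=8 'a': node 0→0
i=9 'd': node 0→1
i=10 'd': node 1→10  emit P3@[9:10]
i=11 'd': node 10→10 ·f  emit P3@[10:11]
i=12 'a': node 10→2 ·f
i=13 'c': node 2→3
i=14 'e': node 3→4  emit P1@[14:14]
i=15 'd': node 4→5  emit P0@[11:15]
i=16 'd': node 5→10 ·f  emit P3@[15:16]
i=17 'a': node 10→2 ·f
i=18 'e': node 2→6 ·f  emit P1@[18:18]
i=19 'a': node 6→0 ·f
i=20 'a': node 0→0
i=21 'e': node 0→6  emit P1@[21:21]
i=22 'c': node 6→7 ·f
i=23 'd': node 7→8
i=24 'c': node 8→7 ·f
i=25 'c': node 7→7 ·f
i=26 'd': node 7→8
i=27 'd': node 8→9  emit P2@[25:27],P3@[26:27]
i=28 'd': node 9→10 ·f  emit P3@[27:28]
i=29 'c': node 10→7 ·f
i=30 'c': node 7→7 ·f
i=31 'e': node 7→6 ·f  emit P1@[31:31]
i=32 'd': node 6→1 ·f
i=33 'd': node 1→10  emit P3@[32:33]
i=34 'a': node 10→2 ·f
i=35 'e': node 2→6 ·f  emit P1@[35:35]
i=36 'c': node 6→7 ·f
i=37 'b': node 7→0 ·f
i=38 'c': node 0→7
i=39 'd': node 7→8
i=40 'a': node 8→2 ·f
i=41 'd': node 2→1 ·f
i=42 'a': node 1→2
i=43 'c': node 2→3
i=44 'e': node 3→4  emit P1@[44:44]
i=45 'd': node 4→5  emit P0@[41:45]
i=46 'd': node 5→10 ·f  emit P3@[45:46]
i=47 'd': node 10→10 ·f  emit P3@[46:47]
i=48 'd': node 10→10 ·f  emit P3@[47:48]
i=49 'a': node 10→2 ·f
i=50 'e': node 2→6 ·f  emit P1@[50:50]
i=51 'a': node 6→0 ·f
i=52 'a': node 0→0
i=53 'a': node 0→0
i=54 'e': node 0→6  emit P1@[54:54]
i=55 'c': node 6→7 ·f
i=56 'e': node 7→6 ·f  emit P1@[56:56]
i=57 'c': node 6→7 ·f
i=58 'd': node 7→8

Result: [[3,2],[3,3],[4,3],[5,1],[6,1],[10,3],[11,3],[14,1],[15,0],[16,3],[18,1],[21,1],[27,2],[27,3],[28,3],[31,1],[33,3],[35,1],[44,1],[45,0],[46,3],[47,3],[48,3],[50,1],[54,1],[56,1]]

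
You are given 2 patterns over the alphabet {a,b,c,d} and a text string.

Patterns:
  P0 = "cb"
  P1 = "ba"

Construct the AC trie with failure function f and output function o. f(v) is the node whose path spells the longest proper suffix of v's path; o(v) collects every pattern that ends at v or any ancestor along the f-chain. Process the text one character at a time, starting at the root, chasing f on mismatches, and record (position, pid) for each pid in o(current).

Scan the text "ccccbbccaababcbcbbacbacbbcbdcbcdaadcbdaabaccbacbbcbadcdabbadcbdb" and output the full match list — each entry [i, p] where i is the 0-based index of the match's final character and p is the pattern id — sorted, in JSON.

Construct AC machine:
Trie nodes:
  0='ε' goto b→3 c→1
  1='c' goto b→2
  2='cb' goto ·  [P0 ends]
  3='b' goto a→4
  4='ba' goto ·  [P1 ends]

Failure links (BFS by depth):
  fail(1) 'c': from fail(0)=0 chase 'c': 0 ⇒ 0;  out=∅∪out(0)=∅
  fail(3) 'b': from fail(0)=0 chase 'b': 0 ⇒ 0;  out=∅∪out(0)=∅
  fail(2) 'cb': from fail(1)=0 chase 'b': 0 ⇒ 3;  out={0}∪out(3)={0}
  fail(4) 'ba': from fail(3)=0 chase 'a': 0 ⇒ 0;  out={1}∪out(0)={1}

Text stream:
pos 0 'c': at 1
pos 1 'c': at 1 (fail-walked)
pos 2 'c': at 1 (fail-walked)
pos 3 'c': at 1 (fail-walked)
pos 4 'b': at 2  → match P0@[3:4]
pos 5 'b': at 3 (fail-walked)
pos 6 'c': at 1 (fail-walked)
pos 7 'c': at 1 (fail-walked)
pos 8 'a': at 0 (fail-walked)
pos 9 'a': at 0
pos 10 'b': at 3
pos 11 'a': at 4  → match P1@[10:11]
pos 12 'b': at 3 (fail-walked)
pos 13 'c': at 1 (fail-walked)
pos 14 'b': at 2  → match P0@[13:14]
pos 15 'c': at 1 (fail-walked)
pos 16 'b': at 2  → match P0@[15:16]
pos 17 'b': at 3 (fail-walked)
pos 18 'a': at 4  → match P1@[17:18]
pos 19 'c': at 1 (fail-walked)
pos 20 'b': at 2  → match P0@[19:20]
pos 21 'a': at 4 (fail-walked)  → match P1@[20:21]
pos 22 'c': at 1 (fail-walked)
pos 23 'b': at 2  → match P0@[22:23]
pos 24 'b': at 3 (fail-walked)
pos 25 'c': at 1 (fail-walked)
pos 26 'b': at 2  → match P0@[25:26]
pos 27 'd': at 0 (fail-walked)
pos 28 'c': at 1
pos 29 'b': at 2  → match P0@[28:29]
pos 30 'c': at 1 (fail-walked)
pos 31 'd': at 0 (fail-walked)
pos 32 'a': at 0
pos 33 'a': at 0
pos 34 'd': at 0
pos 35 'c': at 1
pos 36 'b': at 2  → match P0@[35:36]
pos 37 'd': at 0 (fail-walked)
pos 38 'a': at 0
pos 39 'a': at 0
pos 40 'b': at 3
pos 41 'a': at 4  → match P1@[40:41]
pos 42 'c': at 1 (fail-walked)
pos 43 'c': at 1 (fail-walked)
pos 44 'b': at 2  → match P0@[43:44]
pos 45 'a': at 4 (fail-walked)  → match P1@[44:45]
pos 46 'c': at 1 (fail-walked)
pos 47 'b': at 2  → match P0@[46:47]
pos 48 'b': at 3 (fail-walked)
pos 49 'c': at 1 (fail-walked)
pos 50 'b': at 2  → match P0@[49:50]
pos 51 'a': at 4 (fail-walked)  → match P1@[50:51]
pos 52 'd': at 0 (fail-walked)
pos 53 'c': at 1
pos 54 'd': at 0 (fail-walked)
pos 55 'a': at 0
pos 56 'b': at 3
pos 57 'b': at 3 (fail-walked)
pos 58 'a': at 4  → match P1@[57:58]
pos 59 'd': at 0 (fail-walked)
pos 60 'c': at 1
pos 61 'b': at 2  → match P0@[60:61]
pos 62 'd': at 0 (fail-walked)
pos 63 'b': at 3

Result: [[4,0],[11,1],[14,0],[16,0],[18,1],[20,0],[21,1],[23,0],[26,0],[29,0],[36,0],[41,1],[44,0],[45,1],[47,0],[50,0],[51,1],[58,1],[61,0]]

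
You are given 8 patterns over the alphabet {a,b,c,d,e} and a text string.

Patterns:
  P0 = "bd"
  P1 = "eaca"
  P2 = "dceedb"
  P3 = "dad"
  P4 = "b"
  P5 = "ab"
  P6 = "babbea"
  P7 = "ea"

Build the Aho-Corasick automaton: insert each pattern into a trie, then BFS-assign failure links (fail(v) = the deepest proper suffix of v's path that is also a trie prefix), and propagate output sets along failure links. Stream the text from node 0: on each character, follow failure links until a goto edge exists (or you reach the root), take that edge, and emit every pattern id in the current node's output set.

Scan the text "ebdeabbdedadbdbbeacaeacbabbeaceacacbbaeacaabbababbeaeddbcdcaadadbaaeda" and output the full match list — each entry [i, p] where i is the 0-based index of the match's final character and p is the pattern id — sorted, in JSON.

Build automaton:
Trie nodes:
  0='ε' goto a→15 b→1 d→7 e→3
  1='b' goto a→17 d→2  [P4 ends]
  2='bd' goto ·  [P0 ends]
  3='e' goto a→4
  4='ea' goto c→5  [P7 ends]
  5='eac' goto a→6
  6='eaca' goto ·  [P1 ends]
  7='d' goto a→13 c→8
  8='dc' goto e→9
  9='dce' goto e→10
  10='dcee' goto d→11
  11='dceed' goto b→12
  12='dceedb' goto ·  [P2 ends]
  13='da' goto d→14
  14='dad' goto ·  [P3 ends]
  15='a' goto b→16
  16='ab' goto ·  [P5 ends]
  17='ba' goto b→18
  18='bab' goto b→19
  19='babb' goto e→20
  20='babbe' goto a→21
  21='babbea' goto ·  [P6 ends]

BFS fail/out derivation:
  fail(1) 'b': from fail(0)=0 chase 'b': 0 ⇒ 0;  out={4}∪out(0)={4}
  fail(3) 'e': from fail(0)=0 chase 'e': 0 ⇒ 0;  out=∅∪out(0)=∅
  fail(7) 'd': from fail(0)=0 chase 'd': 0 ⇒ 0;  out=∅∪out(0)=∅
  fail(15) 'a': from fail(0)=0 chase 'a': 0 ⇒ 0;  out=∅∪out(0)=∅
  fail(2) 'bd': from fail(1)=0 chase 'd': 0 ⇒ 7;  out={0}∪out(7)={0}
  fail(4) 'ea': from fail(3)=0 chase 'a': 0 ⇒ 15;  out={7}∪out(15)={7}
  fail(8) 'dc': from fail(7)=0 chase 'c': 0 ⇒ 0;  out=∅∪out(0)=∅
  fail(13) 'da': from fail(7)=0 chase 'a': 0 ⇒ 15;  out=∅∪out(15)=∅
  fail(16) 'ab': from fail(15)=0 chase 'b': 0 ⇒ 1;  out={5}∪out(1)={4,5}
  fail(17) 'ba': from fail(1)=0 chase 'a': 0 ⇒ 15;  out=∅∪out(15)=∅
  fail(5) 'eac': from fail(4)=15 chase 'c': 15→0 ⇒ 0;  out=∅∪out(0)=∅
  fail(9) 'dce': from fail(8)=0 chase 'e': 0 ⇒ 3;  out=∅∪out(3)=∅
  fail(14) 'dad': from fail(13)=15 chase 'd': 15→0 ⇒ 7;  out={3}∪out(7)={3}
  fail(18) 'bab': from fail(17)=15 chase 'b': 15 ⇒ 16;  out=∅∪out(16)={4,5}
  fail(6) 'eaca': from fail(5)=0 chase 'a': 0 ⇒ 15;  out={1}∪out(15)={1}
  fail(10) 'dcee': from fail(9)=3 chase 'e': 3→0 ⇒ 3;  out=∅∪out(3)=∅
  fail(19) 'babb': from fail(18)=16 chase 'b': 16→1→0 ⇒ 1;  out=∅∪out(1)={4}
  fail(11) 'dceed': from fail(10)=3 chase 'd': 3→0 ⇒ 7;  out=∅∪out(7)=∅
  fail(20) 'babbe': from fail(19)=1 chase 'e': 1→0 ⇒ 3;  out=∅∪out(3)=∅
  fail(12) 'dceedb': from fail(11)=7 chase 'b': 7→0 ⇒ 1;  out={2}∪out(1)={2,4}
  fail(21) 'babbea': from fail(20)=3 chase 'a': 3 ⇒ 4;  out={6}∪out(4)={6,7}

Text stream:
i=0 'e': node 0→3
i=1 'b': node 3→1 (via fail)  ** P4@[1:1]
i=2 'd': node 1→2  ** P0@[1:2]
i=3 'e': node 2→3 (via fail)
i=4 'a': node 3→4  ** P7@[3:4]
i=5 'b': node 4→16 (via fail)  ** P4@[5:5],P5@[4:5]
i=6 'b': node 16→1 (via fail)  ** P4@[6:6]
i=7 'd': node 1→2  ** P0@[6:7]
i=8 'e': node 2→3 (via fail)
i=9 'd': node 3→7 (via fail)
i=10 'a': node 7→13
i=11 'd': node 13→14  ** P3@[9:11]
i=12 'b': node 14→1 (via fail)  ** P4@[12:12]
i=13 'd': node 1→2  ** P0@[12:13]
i=14 'b': node 2→1 (via fail)  ** P4@[14:14]
i=15 'b': node 1→1 (via fail)  ** P4@[15:15]
i=16 'e': node 1→3 (via fail)
i=17 'a': node 3→4  ** P7@[16:17]
i=18 'c': node 4→5
i=19 'a': node 5→6  ** P1@[16:19]
i=20 'e': node 6→3 (via fail)
i=21 'a': node 3→4  ** P7@[20:21]
i=22 'c': node 4→5
i=23 'b': node 5→1 (via fail)  ** P4@[23:23]
i=24 'a': node 1→17
i=25 'b': node 17→18  ** P4@[25:25],P5@[24:25]
i=26 'b': node 18→19  ** P4@[26:26]
i=27 'e': node 19→20
i=28 'a': node 20→21  ** P6@[23:28],P7@[27:28]
i=29 'c': node 21→5 (via fail)
i=30 'e': node 5→3 (via fail)
i=31 'a': node 3→4  ** P7@[30:31]
i=32 'c': node 4→5
i=33 'a': node 5→6  ** P1@[30:33]
i=34 'c': node 6→0 (via fail)
i=35 'b': node 0→1  ** P4@[35:35]
i=36 'b': node 1→1 (via fail)  ** P4@[36:36]
i=37 'a': node 1→17
i=38 'e': node 17→3 (via fail)
i=39 'a': node 3→4  ** P7@[38:39]
i=40 'c': node 4→5
i=41 'a': node 5→6  ** P1@[38:41]
i=42 'a': node 6→15 (via fail)
i=43 'b': node 15→16  ** P4@[43:43],P5@[42:43]
i=44 'b': node 16→1 (via fail)  ** P4@[44:44]
i=45 'a': node 1→17
i=46 'b': node 17→18  ** P4@[46:46],P5@[45:46]
i=47 'a': node 18→17 (via fail)
i=48 'b': node 17→18  ** P4@[48:48],P5@[47:48]
i=49 'b': node 18→19  ** P4@[49:49]
i=50 'e': node 19→20
i=51 'a': node 20→21  ** P6@[46:51],P7@[50:51]
i=52 'e': node 21→3 (via fail)
i=53 'd': node 3→7 (via fail)
i=54 'd': node 7→7 (via fail)
i=55 'b': node 7→1 (via fail)  ** P4@[55:55]
i=56 'c': node 1→0 (via fail)
i=57 'd': node 0→7
i=58 'c': node 7→8
i=59 'a': node 8→15 (via fail)
i=60 'a': node 15→15 (via fail)
i=61 'd': node 15→7 (via fail)
i=62 'a': node 7→13
i=63 'd': node 13→14  ** P3@[61:63]
i=64 'b': node 14→1 (via fail)  ** P4@[64:64]
i=65 'a': node 1→17
i=66 'a': node 17→15 (via fail)
i=67 'e': node 15→3 (via fail)
i=68 'd': node 3→7 (via fail)
i=69 'a': node 7→13

All matches (sorted): [[1,4],[2,0],[4,7],[5,4],[5,5],[6,4],[7,0],[11,3],[12,4],[13,0],[14,4],[15,4],[17,7],[19,1],[21,7],[23,4],[25,4],[25,5],[26,4],[28,6],[28,7],[31,7],[33,1],[35,4],[36,4],[39,7],[41,1],[43,4],[43,5],[44,4],[46,4],[46,5],[48,4],[48,5],[49,4],[51,6],[51,7],[55,4],[63,3],[64,4]]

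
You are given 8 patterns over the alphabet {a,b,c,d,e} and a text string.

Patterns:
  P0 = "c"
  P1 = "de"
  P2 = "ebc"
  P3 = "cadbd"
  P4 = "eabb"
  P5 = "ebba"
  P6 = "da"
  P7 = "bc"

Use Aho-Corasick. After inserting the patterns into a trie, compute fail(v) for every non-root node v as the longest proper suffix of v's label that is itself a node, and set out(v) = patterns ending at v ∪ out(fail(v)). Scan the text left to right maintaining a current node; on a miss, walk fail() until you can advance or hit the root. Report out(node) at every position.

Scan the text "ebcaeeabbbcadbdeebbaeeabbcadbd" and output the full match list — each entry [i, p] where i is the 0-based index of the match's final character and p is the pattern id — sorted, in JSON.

Build automaton:
Trie (insert patterns):
  0='ε' goto b→17 c→1 d→2 e→4
  1='c' goto a→7  ←P0
  2='d' goto a→16 e→3
  3='de' goto ·  ←P1
  4='e' goto a→11 b→5
  5='eb' goto b→14 c→6
  6='ebc' goto ·  ←P2
  7='ca' goto d→8
  8='cad' goto b→9
  9='cadb' goto d→10
  10='cadbd' goto ·  ←P3
  11='ea' goto b→12
  12='eab' goto b→13
  13='eabb' goto ·  ←P4
  14='ebb' goto a→15
  15='ebba' goto ·  ←P5
  16='da' goto ·  ←P6
  17='b' goto c→18
  18='bc' goto ·  ←P7

Failure links (BFS by depth):
  n1('c'): parent n0 fail=0; on 'c' 0 → fail=0;  out {0}∪∅={0}
  n2('d'): parent n0 fail=0; on 'd' 0 → fail=0;  out ∅∪∅=∅
  n4('e'): parent n0 fail=0; on 'e' 0 → fail=0;  out ∅∪∅=∅
  n17('b'): parent n0 fail=0; on 'b' 0 → fail=0;  out ∅∪∅=∅
  n3('de'): parent n2 fail=0; on 'e' 0 → fail=4;  out {1}∪∅={1}
  n5('eb'): parent n4 fail=0; on 'b' 0 → fail=17;  out ∅∪∅=∅
  n7('ca'): parent n1 fail=0; on 'a' 0 → fail=0;  out ∅∪∅=∅
  n11('ea'): parent n4 fail=0; on 'a' 0 → fail=0;  out ∅∪∅=∅
  n16('da'): parent n2 fail=0; on 'a' 0 → fail=0;  out {6}∪∅={6}
  n18('bc'): parent n17 fail=0; on 'c' 0 → fail=1;  out {7}∪{0}={0,7}
  n6('ebc'): parent n5 fail=17; on 'c' 17 → fail=18;  out {2}∪{0,7}={0,2,7}
  n8('cad'): parent n7 fail=0; on 'd' 0 → fail=2;  out ∅∪∅=∅
  n12('eab'): parent n11 fail=0; on 'b' 0 → fail=17;  out ∅∪∅=∅
  n14('ebb'): parent n5 fail=17; on 'b' 17→0 → fail=17;  out ∅∪∅=∅
  n9('cadb'): parent n8 fail=2; on 'b' 2→0 → fail=17;  out ∅∪∅=∅
  n13('eabb'): parent n12 fail=17; on 'b' 17→0 → fail=17;  out {4}∪∅={4}
  n15('ebba'): parent n14 fail=17; on 'a' 17→0 → fail=0;  out {5}∪∅={5}
  n10('cadbd'): parent n9 fail=17; on 'd' 17→0 → fail=2;  out {3}∪∅={3}

Scan:
i=0 'e': node 0→4
i=1 'b': node 4→5
i=2 'c': node 5→6  emit P0@[2:2],P2@[0:2],P7@[1:2]
i=3 'a': node 6→7 ·f
i=4 'e': node 7→4 ·f
i=5 'e': node 4→4 ·f
i=6 'a': node 4→11
i=7 'b': node 11→12
i=8 'b': node 12→13  emit P4@[5:8]
i=9 'b': node 13→17 ·f
i=10 'c': node 17→18  emit P0@[10:10],P7@[9:10]
i=11 'a': node 18→7 ·f
i=12 'd': node 7→8
i=13 'b': node 8→9
i=14 'd': node 9→10  emit P3@[10:14]
i=15 'e': node 10→3 ·f  emit P1@[14:15]
i=16 'e': node 3→4 ·f
i=17 'b': node 4→5
i=18 'b': node 5→14
i=19 'a': node 14→15  emit P5@[16:19]
i=20 'e': node 15→4 ·f
i=21 'e': node 4→4 ·f
i=22 'a': node 4→11
i=23 'b': node 11→12
i=24 'b': node 12→13  emit P4@[21:24]
i=25 'c': node 13→18 ·f  emit P0@[25:25],P7@[24:25]
i=26 'a': node 18→7 ·f
i=27 'd': node 7→8
i=28 'b': node 8→9
i=29 'd': node 9→10  emit P3@[25:29]

Result: [[2,0],[2,2],[2,7],[8,4],[10,0],[10,7],[14,3],[15,1],[19,5],[24,4],[25,0],[25,7],[29,3]]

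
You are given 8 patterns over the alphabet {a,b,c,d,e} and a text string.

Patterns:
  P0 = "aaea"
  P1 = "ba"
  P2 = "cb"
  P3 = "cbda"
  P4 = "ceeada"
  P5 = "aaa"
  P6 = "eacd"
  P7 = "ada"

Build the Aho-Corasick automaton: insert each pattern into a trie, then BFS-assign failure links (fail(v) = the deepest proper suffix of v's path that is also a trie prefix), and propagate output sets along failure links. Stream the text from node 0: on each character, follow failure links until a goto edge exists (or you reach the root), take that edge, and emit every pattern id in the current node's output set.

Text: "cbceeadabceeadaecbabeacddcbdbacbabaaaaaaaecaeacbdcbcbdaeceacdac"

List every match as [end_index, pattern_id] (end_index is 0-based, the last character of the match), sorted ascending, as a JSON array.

Build:
Trie (insert patterns):
  0='ε' goto a→1 b→5 c→7 e→17
  1='a' goto a→2 d→21
  2='aa' goto a→16 e→3
  3='aae' goto a→4
  4='aaea' goto ·  [P0 ends]
  5='b' goto a→6
  6='ba' goto ·  [P1 ends]
  7='c' goto b→8 e→11
  8='cb' goto d→9  [P2 ends]
  9='cbd' goto a→10
  10='cbda' goto ·  [P3 ends]
  11='ce' goto e→12
  12='cee' goto a→13
  13='ceea' goto d→14
  14='ceead' goto a→15
  15='ceeada' goto ·  [P4 ends]
  16='aaa' goto ·  [P5 ends]
  17='e' goto a→18
  18='ea' goto c→19
  19='eac' goto d→20
  20='eacd' goto ·  [P6 ends]
  21='ad' goto a→22
  22='ada' goto ·  [P7 ends]

Failure links (BFS by depth):
  n1('a'): parent n0 fail=0; on 'a' 0 → fail=0;  out ∅∪∅=∅
  n5('b'): parent n0 fail=0; on 'b' 0 → fail=0;  out ∅∪∅=∅
  n7('c'): parent n0 fail=0; on 'c' 0 → fail=0;  out ∅∪∅=∅
  n17('e'): parent n0 fail=0; on 'e' 0 → fail=0;  out ∅∪∅=∅
  n2('aa'): parent n1 fail=0; on 'a' 0 → fail=1;  out ∅∪∅=∅
  n6('ba'): parent n5 fail=0; on 'a' 0 → fail=1;  out {1}∪∅={1}
  n8('cb'): parent n7 fail=0; on 'b' 0 → fail=5;  out {2}∪∅={2}
  n11('ce'): parent n7 fail=0; on 'e' 0 → fail=17;  out ∅∪∅=∅
  n18('ea'): parent n17 fail=0; on 'a' 0 → fail=1;  out ∅∪∅=∅
  n21('ad'): parent n1 fail=0; on 'd' 0 → fail=0;  out ∅∪∅=∅
  n3('aae'): parent n2 fail=1; on 'e' 1→0 → fail=17;  out ∅∪∅=∅
  n9('cbd'): parent n8 fail=5; on 'd' 5→0 → fail=0;  out ∅∪∅=∅
  n12('cee'): parent n11 fail=17; on 'e' 17→0 → fail=17;  out ∅∪∅=∅
  n16('aaa'): parent n2 fail=1; on 'a' 1 → fail=2;  out {5}∪∅={5}
  n19('eac'): parent n18 fail=1; on 'c' 1→0 → fail=7;  out ∅∪∅=∅
  n22('ada'): parent n21 fail=0; on 'a' 0 → fail=1;  out {7}∪∅={7}
  n4('aaea'): parent n3 fail=17; on 'a' 17 → fail=18;  out {0}∪∅={0}
  n10('cbda'): parent n9 fail=0; on 'a' 0 → fail=1;  out {3}∪∅={3}
  n13('ceea'): parent n12 fail=17; on 'a' 17 → fail=18;  out ∅∪∅=∅
  n20('eacd'): parent n19 fail=7; on 'd' 7→0 → fail=0;  out {6}∪∅={6}
  n14('ceead'): parent n13 fail=18; on 'd' 18→1 → fail=21;  out ∅∪∅=∅
  n15('ceeada'): parent n14 fail=21; on 'a' 21 → fail=22;  out {4}∪{7}={4,7}

Scan:
[0] read 'c'  n0⇒n7
[1] read 'b'  n7⇒n8  ** P2@[0:1]
[2] read 'c'  n8⇒n7 ·f
[3] read 'e'  n7⇒n11
[4] read 'e'  n11⇒n12
[5] read 'a'  n12⇒n13
[6] read 'd'  n13⇒n14
[7] read 'a'  n14⇒n15  ** P4@[2:7],P7@[5:7]
[8] read 'b'  n15⇒n5 ·f
[9] read 'c'  n5⇒n7 ·f
[10] read 'e'  n7⇒n11
[11] read 'e'  n11⇒n12
[12] read 'a'  n12⇒n13
[13] read 'd'  n13⇒n14
[14] read 'a'  n14⇒n15  ** P4@[9:14],P7@[12:14]
[15] read 'e'  n15⇒n17 ·f
[16] read 'c'  n17⇒n7 ·f
[17] read 'b'  n7⇒n8  ** P2@[16:17]
[18] read 'a'  n8⇒n6 ·f  ** P1@[17:18]
[19] read 'b'  n6⇒n5 ·f
[20] read 'e'  n5⇒n17 ·f
[21] read 'a'  n17⇒n18
[22] read 'c'  n18⇒n19
[23] read 'd'  n19⇒n20  ** P6@[20:23]
[24] read 'd'  n20⇒n0 ·f
[25] read 'c'  n0⇒n7
[26] read 'b'  n7⇒n8  ** P2@[25:26]
[27] read 'd'  n8⇒n9
[28] read 'b'  n9⇒n5 ·f
[29] read 'a'  n5⇒n6  ** P1@[28:29]
[30] read 'c'  n6⇒n7 ·f
[31] read 'b'  n7⇒n8  ** P2@[30:31]
[32] read 'a'  n8⇒n6 ·f  ** P1@[31:32]
[33] read 'b'  n6⇒n5 ·f
[34] read 'a'  n5⇒n6  ** P1@[33:34]
[35] read 'a'  n6⇒n2 ·f
[36] read 'a'  n2⇒n16  ** P5@[34:36]
[37] read 'a'  n16⇒n16 ·f  ** P5@[35:37]
[38] read 'a'  n16⇒n16 ·f  ** P5@[36:38]
[39] read 'a'  n16⇒n16 ·f  ** P5@[37:39]
[40] read 'a'  n16⇒n16 ·f  ** P5@[38:40]
[41] read 'e'  n16⇒n3 ·f
[42] read 'c'  n3⇒n7 ·f
[43] read 'a'  n7⇒n1 ·f
[44] read 'e'  n1⇒n17 ·f
[45] read 'a'  n17⇒n18
[46] read 'c'  n18⇒n19
[47] read 'b'  n19⇒n8 ·f  ** P2@[46:47]
[48] read 'd'  n8⇒n9
[49] read 'c'  n9⇒n7 ·f
[50] read 'b'  n7⇒n8  ** P2@[49:50]
[51] read 'c'  n8⇒n7 ·f
[52] read 'b'  n7⇒n8  ** P2@[51:52]
[53] read 'd'  n8⇒n9
[54] read 'a'  n9⇒n10  ** P3@[51:54]
[55] read 'e'  n10⇒n17 ·f
[56] read 'c'  n17⇒n7 ·f
[57] read 'e'  n7⇒n11
[58] read 'a'  n11⇒n18 ·f
[59] read 'c'  n18⇒n19
[60] read 'd'  n19⇒n20  ** P6@[57:60]
[61] read 'a'  n20⇒n1 ·f
[62] read 'c'  n1⇒n7 ·f

Matches: [[1,2],[7,4],[7,7],[14,4],[14,7],[17,2],[18,1],[23,6],[26,2],[29,1],[31,2],[32,1],[34,1],[36,5],[37,5],[38,5],[39,5],[40,5],[47,2],[50,2],[52,2],[54,3],[60,6]]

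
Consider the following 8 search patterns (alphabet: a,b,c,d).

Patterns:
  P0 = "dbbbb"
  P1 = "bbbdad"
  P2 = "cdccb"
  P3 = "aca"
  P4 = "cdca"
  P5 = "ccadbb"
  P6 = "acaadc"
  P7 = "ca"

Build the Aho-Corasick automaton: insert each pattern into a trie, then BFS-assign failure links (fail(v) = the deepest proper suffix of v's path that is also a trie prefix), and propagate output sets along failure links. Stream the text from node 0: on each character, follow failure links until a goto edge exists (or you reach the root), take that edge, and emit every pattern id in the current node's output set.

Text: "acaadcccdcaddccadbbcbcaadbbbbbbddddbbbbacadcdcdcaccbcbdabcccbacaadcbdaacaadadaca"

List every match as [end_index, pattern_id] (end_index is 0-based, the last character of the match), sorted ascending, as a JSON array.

Build automaton:
Trie (insert patterns):
  n0 'ε': a→17 b→6 c→12 d→1
  n1 'd': b→2
  n2 'db': b→3
  n3 'dbb': b→4
  n4 'dbbb': b→5
  n5 'dbbbb': ·  ←P0
  n6 'b': b→7
  n7 'bb': b→8
  n8 'bbb': d→9
  n9 'bbbd': a→10
  n10 'bbbda': d→11
  n11 'bbbdad': ·  ←P1
  n12 'c': a→29 c→21 d→13
  n13 'cd': c→14
  n14 'cdc': a→20 c→15
  n15 'cdcc': b→16
  n16 'cdccb': ·  ←P2
  n17 'a': c→18
  n18 'ac': a→19
  n19 'aca': a→26  ←P3
  n20 'cdca': ·  ←P4
  n21 'cc': a→22
  n22 'cca': d→23
  n23 'ccad': b→24
  n24 'ccadb': b→25
  n25 'ccadbb': ·  ←P5
  n26 'acaa': d→27
  n27 'acaad': c→28
  n28 'acaadc': ·  ←P6
  n29 'ca': ·  ←P7

BFS fail/out derivation:
  n1('d'): parent n0 fail=0; on 'd' 0 → fail=0;  out ∅∪∅=∅
  n6('b'): parent n0 fail=0; on 'b' 0 → fail=0;  out ∅∪∅=∅
  n12('c'): parent n0 fail=0; on 'c' 0 → fail=0;  out ∅∪∅=∅
  n17('a'): parent n0 fail=0; on 'a' 0 → fail=0;  out ∅∪∅=∅
  n2('db'): parent n1 fail=0; on 'b' 0 → fail=6;  out ∅∪∅=∅
  n7('bb'): parent n6 fail=0; on 'b' 0 → fail=6;  out ∅∪∅=∅
  n13('cd'): parent n12 fail=0; on 'd' 0 → fail=1;  out ∅∪∅=∅
  n18('ac'): parent n17 fail=0; on 'c' 0 → fail=12;  out ∅∪∅=∅
  n21('cc'): parent n12 fail=0; on 'c' 0 → fail=12;  out ∅∪∅=∅
  n29('ca'): parent n12 fail=0; on 'a' 0 → fail=17;  out {7}∪∅={7}
  n3('dbb'): parent n2 fail=6; on 'b' 6 → fail=7;  out ∅∪∅=∅
  n8('bbb'): parent n7 fail=6; on 'b' 6 → fail=7;  out ∅∪∅=∅
  n14('cdc'): parent n13 fail=1; on 'c' 1→0 → fail=12;  out ∅∪∅=∅
  n19('aca'): parent n18 fail=12; on 'a' 12 → fail=29;  out {3}∪{7}={3,7}
  n22('cca'): parent n21 fail=12; on 'a' 12 → fail=29;  out ∅∪{7}={7}
  n4('dbbb'): parent n3 fail=7; on 'b' 7 → fail=8;  out ∅∪∅=∅
  n9('bbbd'): parent n8 fail=7; on 'd' 7→6→0 → fail=1;  out ∅∪∅=∅
  n15('cdcc'): parent n14 fail=12; on 'c' 12 → fail=21;  out ∅∪∅=∅
  n20('cdca'): parent n14 fail=12; on 'a' 12 → fail=29;  out {4}∪{7}={4,7}
  n23('ccad'): parent n22 fail=29; on 'd' 29→17→0 → fail=1;  out ∅∪∅=∅
  n26('acaa'): parent n19 fail=29; on 'a' 29→17→0 → fail=17;  out ∅∪∅=∅
  n5('dbbbb'): parent n4 fail=8; on 'b' 8→7 → fail=8;  out {0}∪∅={0}
  n10('bbbda'): parent n9 fail=1; on 'a' 1→0 → fail=17;  out ∅∪∅=∅
  n16('cdccb'): parent n15 fail=21; on 'b' 21→12→0 → fail=6;  out {2}∪∅={2}
  n24('ccadb'): parent n23 fail=1; on 'b' 1 → fail=2;  out ∅∪∅=∅
  n27('acaad'): parent n26 fail=17; on 'd' 17→0 → fail=1;  out ∅∪∅=∅
  n11('bbbdad'): parent n10 fail=17; on 'd' 17→0 → fail=1;  out {1}∪∅={1}
  n25('ccadbb'): parent n24 fail=2; on 'b' 2 → fail=3;  out {5}∪∅={5}
  n28('acaadc'): parent n27 fail=1; on 'c' 1→0 → fail=12;  out {6}∪∅={6}

Text stream:
[0] read 'a'  n0⇒n17
[1] read 'c'  n17⇒n18
[2] read 'a'  n18⇒n19  → match P3@[0:2],P7@[1:2]
[3] read 'a'  n19⇒n26
[4] read 'd'  n26⇒n27
[5] read 'c'  n27⇒n28  → match P6@[0:5]
[6] read 'c'  n28⇒n21 (via fail)
[7] read 'c'  n21⇒n21 (via fail)
[8] read 'd'  n21⇒n13 (via fail)
[9] read 'c'  n13⇒n14
[10] read 'a'  n14⇒n20  → match P4@[7:10],P7@[9:10]
[11] read 'd'  n20⇒n1 (via fail)
[12] read 'd'  n1⇒n1 (via fail)
[13] read 'c'  n1⇒n12 (via fail)
[14] read 'c'  n12⇒n21
[15] read 'a'  n21⇒n22  → match P7@[14:15]
[16] read 'd'  n22⇒n23
[17] read 'b'  n23⇒n24
[18] read 'b'  n24⇒n25  → match P5@[13:18]
[19] read 'c'  n25⇒n12 (via fail)
[20] read 'b'  n12⇒n6 (via fail)
[21] read 'c'  n6⇒n12 (via fail)
[22] read 'a'  n12⇒n29  → match P7@[21:22]
[23] read 'a'  n29⇒n17 (via fail)
[24] read 'd'  n17⇒n1 (via fail)
[25] read 'b'  n1⇒n2
[26] read 'b'  n2⇒n3
[27] read 'b'  n3⇒n4
[28] read 'b'  n4⇒n5  → match P0@[24:28]
[29] read 'b'  n5⇒n8 (via fail)
[30] read 'b'  n8⇒n8 (via fail)
[31] read 'd'  n8⇒n9
[32] read 'd'  n9⇒n1 (via fail)
[33] read 'd'  n1⇒n1 (via fail)
[34] read 'd'  n1⇒n1 (via fail)
[35] read 'b'  n1⇒n2
[36] read 'b'  n2⇒n3
[37] read 'b'  n3⇒n4
[38] read 'b'  n4⇒n5  → match P0@[34:38]
[39] read 'a'  n5⇒n17 (via fail)
[40] read 'c'  n17⇒n18
[41] read 'a'  n18⇒n19  → match P3@[39:41],P7@[40:41]
[42] read 'd'  n19⇒n1 (via fail)
[43] read 'c'  n1⇒n12 (via fail)
[44] read 'd'  n12⇒n13
[45] read 'c'  n13⇒n14
[46] read 'd'  n14⇒n13 (via fail)
[47] read 'c'  n13⇒n14
[48] read 'a'  n14⇒n20  → match P4@[45:48],P7@[47:48]
[49] read 'c'  n20⇒n18 (via fail)
[50] read 'c'  n18⇒n21 (via fail)
[51] read 'b'  n21⇒n6 (via fail)
[52] read 'c'  n6⇒n12 (via fail)
[53] read 'b'  n12⇒n6 (via fail)
[54] read 'd'  n6⇒n1 (via fail)
[55] read 'a'  n1⇒n17 (via fail)
[56] read 'b'  n17⇒n6 (via fail)
[57] read 'c'  n6⇒n12 (via fail)
[58] read 'c'  n12⇒n21
[59] read 'c'  n21⇒n21 (via fail)
[60] read 'b'  n21⇒n6 (via fail)
[61] read 'a'  n6⇒n17 (via fail)
[62] read 'c'  n17⇒n18
[63] read 'a'  n18⇒n19  → match P3@[61:63],P7@[62:63]
[64] read 'a'  n19⇒n26
[65] read 'd'  n26⇒n27
[66] read 'c'  n27⇒n28  → match P6@[61:66]
[67] read 'b'  n28⇒n6 (via fail)
[68] read 'd'  n6⇒n1 (via fail)
[69] read 'a'  n1⇒n17 (via fail)
[70] read 'a'  n17⇒n17 (via fail)
[71] read 'c'  n17⇒n18
[72] read 'a'  n18⇒n19  → match P3@[70:72],P7@[71:72]
[73] read 'a'  n19⇒n26
[74] read 'd'  n26⇒n27
[75] read 'a'  n27⇒n17 (via fail)
[76] read 'd'  n17⇒n1 (via fail)
[77] read 'a'  n1⇒n17 (via fail)
[78] read 'c'  n17⇒n18
[79] read 'a'  n18⇒n19  → match P3@[77:79],P7@[78:79]

Matches: [[2,3],[2,7],[5,6],[10,4],[10,7],[15,7],[18,5],[22,7],[28,0],[38,0],[41,3],[41,7],[48,4],[48,7],[63,3],[63,7],[66,6],[72,3],[72,7],[79,3],[79,7]]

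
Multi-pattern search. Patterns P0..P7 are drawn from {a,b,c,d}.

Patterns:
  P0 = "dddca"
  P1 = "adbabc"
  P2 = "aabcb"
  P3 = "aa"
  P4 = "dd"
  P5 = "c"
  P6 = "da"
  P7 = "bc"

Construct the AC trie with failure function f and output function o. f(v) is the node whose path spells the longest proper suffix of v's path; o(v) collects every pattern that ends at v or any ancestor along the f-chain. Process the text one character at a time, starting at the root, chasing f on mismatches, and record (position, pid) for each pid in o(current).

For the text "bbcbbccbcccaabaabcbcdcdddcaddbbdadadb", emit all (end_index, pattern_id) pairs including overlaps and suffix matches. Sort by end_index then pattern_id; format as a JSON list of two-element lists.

Build automaton:
Trie (insert patterns):
  0='ε' goto a→6 b→18 c→16 d→1
  1='d' goto a→17 d→2
  2='dd' goto d→3  [P4 ends]
  3='ddd' goto c→4
  4='dddc' goto a→5
  5='dddca' goto ·  [P0 ends]
  6='a' goto a→12 d→7
  7='ad' goto b→8
  8='adb' goto a→9
  9='adba' goto b→10
  10='adbab' goto c→11
  11='adbabc' goto ·  [P1 ends]
  12='aa' goto b→13  [P3 ends]
  13='aab' goto c→14
  14='aabc' goto b→15
  15='aabcb' goto ·  [P2 ends]
  16='c' goto ·  [P5 ends]
  17='da' goto ·  [P6 ends]
  18='b' goto c→19
  19='bc' goto ·  [P7 ends]

Failure links (BFS by depth):
  n1('d'): parent n0 fail=0; on 'd' 0 → fail=0;  out ∅∪∅=∅
  n6('a'): parent n0 fail=0; on 'a' 0 → fail=0;  out ∅∪∅=∅
  n16('c'): parent n0 fail=0; on 'c' 0 → fail=0;  out {5}∪∅={5}
  n18('b'): parent n0 fail=0; on 'b' 0 → fail=0;  out ∅∪∅=∅
  n2('dd'): parent n1 fail=0; on 'd' 0 → fail=1;  out {4}∪∅={4}
  n7('ad'): parent n6 fail=0; on 'd' 0 → fail=1;  out ∅∪∅=∅
  n12('aa'): parent n6 fail=0; on 'a' 0 → fail=6;  out {3}∪∅={3}
  n17('da'): parent n1 fail=0; on 'a' 0 → fail=6;  out {6}∪∅={6}
  n19('bc'): parent n18 fail=0; on 'c' 0 → fail=16;  out {7}∪{5}={5,7}
  n3('ddd'): parent n2 fail=1; on 'd' 1 → fail=2;  out ∅∪{4}={4}
  n8('adb'): parent n7 fail=1; on 'b' 1→0 → fail=18;  out ∅∪∅=∅
  n13('aab'): parent n12 fail=6; on 'b' 6→0 → fail=18;  out ∅∪∅=∅
  n4('dddc'): parent n3 fail=2; on 'c' 2→1→0 → fail=16;  out ∅∪{5}={5}
  n9('adba'): parent n8 fail=18; on 'a' 18→0 → fail=6;  out ∅∪∅=∅
  n14('aabc'): parent n13 fail=18; on 'c' 18 → fail=19;  out ∅∪{5,7}={5,7}
  n5('dddca'): parent n4 fail=16; on 'a' 16→0 → fail=6;  out {0}∪∅={0}
  n10('adbab'): parent n9 fail=6; on 'b' 6→0 → fail=18;  out ∅∪∅=∅
  n15('aabcb'): parent n14 fail=19; on 'b' 19→16→0 → fail=18;  out {2}∪∅={2}
  n11('adbabc'): parent n10 fail=18; on 'c' 18 → fail=19;  out {1}∪{5,7}={1,5,7}

Text stream:
i=0 'b': node 0→18
i=1 'b': node 18→18 ·f
i=2 'c': node 18→19  emit P5@[2:2],P7@[1:2]
i=3 'b': node 19→18 ·f
i=4 'b': node 18→18 ·f
i=5 'c': node 18→19  emit P5@[5:5],P7@[4:5]
i=6 'c': node 19→16 ·f  emit P5@[6:6]
i=7 'b': node 16→18 ·f
i=8 'c': node 18→19  emit P5@[8:8],P7@[7:8]
i=9 'c': node 19→16 ·f  emit P5@[9:9]
i=10 'c': node 16→16 ·f  emit P5@[10:10]
i=11 'a': node 16→6 ·f
i=12 'a': node 6→12  emit P3@[11:12]
i=13 'b': node 12→13
i=14 'a': node 13→6 ·f
i=15 'a': node 6→12  emit P3@[14:15]
i=16 'b': node 12→13
i=17 'c': node 13→14  emit P5@[17:17],P7@[16:17]
i=18 'b': node 14→15  emit P2@[14:18]
i=19 'c': node 15→19 ·f  emit P5@[19:19],P7@[18:19]
i=20 'd': node 19→1 ·f
i=21 'c': node 1→16 ·f  emit P5@[21:21]
i=22 'd': node 16→1 ·f
i=23 'd': node 1→2  emit P4@[22:23]
i=24 'd': node 2→3  emit P4@[23:24]
i=25 'c': node 3→4  emit P5@[25:25]
i=26 'a': node 4→5  emit P0@[22:26]
i=27 'd': node 5→7 ·f
i=28 'd': node 7→2 ·f  emit P4@[27:28]
i=29 'b': node 2→18 ·f
i=30 'b': node 18→18 ·f
i=31 'd': node 18→1 ·f
i=32 'a': node 1→17  emit P6@[31:32]
i=33 'd': node 17→7 ·f
i=34 'a': node 7→17 ·f  emit P6@[33:34]
i=35 'd': node 17→7 ·f
i=36 'b': node 7→8

Result: [[2,5],[2,7],[5,5],[5,7],[6,5],[8,5],[8,7],[9,5],[10,5],[12,3],[15,3],[17,5],[17,7],[18,2],[19,5],[19,7],[21,5],[23,4],[24,4],[25,5],[26,0],[28,4],[32,6],[34,6]]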